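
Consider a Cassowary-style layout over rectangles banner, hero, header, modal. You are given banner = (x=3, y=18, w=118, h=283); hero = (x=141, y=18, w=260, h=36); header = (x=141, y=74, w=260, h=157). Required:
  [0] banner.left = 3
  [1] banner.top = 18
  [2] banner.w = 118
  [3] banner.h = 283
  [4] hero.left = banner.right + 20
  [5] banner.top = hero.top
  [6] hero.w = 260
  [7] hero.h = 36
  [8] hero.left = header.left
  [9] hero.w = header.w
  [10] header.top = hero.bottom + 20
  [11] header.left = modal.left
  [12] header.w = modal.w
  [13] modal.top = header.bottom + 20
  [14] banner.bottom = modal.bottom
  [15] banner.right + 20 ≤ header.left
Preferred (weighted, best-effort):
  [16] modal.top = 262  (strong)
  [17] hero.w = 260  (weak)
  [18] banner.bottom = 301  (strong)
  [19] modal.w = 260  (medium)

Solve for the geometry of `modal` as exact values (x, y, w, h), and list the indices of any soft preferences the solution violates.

1. modal.x = 141  [header.left = modal.left]
2. modal.w = 260  [header.w = modal.w]
3. modal.y = 251  [modal.top = header.bottom + 20]
4. modal.h = 50  [banner.bottom = modal.bottom]

modal = (x=141, y=251, w=260, h=50)
violated soft preferences: 16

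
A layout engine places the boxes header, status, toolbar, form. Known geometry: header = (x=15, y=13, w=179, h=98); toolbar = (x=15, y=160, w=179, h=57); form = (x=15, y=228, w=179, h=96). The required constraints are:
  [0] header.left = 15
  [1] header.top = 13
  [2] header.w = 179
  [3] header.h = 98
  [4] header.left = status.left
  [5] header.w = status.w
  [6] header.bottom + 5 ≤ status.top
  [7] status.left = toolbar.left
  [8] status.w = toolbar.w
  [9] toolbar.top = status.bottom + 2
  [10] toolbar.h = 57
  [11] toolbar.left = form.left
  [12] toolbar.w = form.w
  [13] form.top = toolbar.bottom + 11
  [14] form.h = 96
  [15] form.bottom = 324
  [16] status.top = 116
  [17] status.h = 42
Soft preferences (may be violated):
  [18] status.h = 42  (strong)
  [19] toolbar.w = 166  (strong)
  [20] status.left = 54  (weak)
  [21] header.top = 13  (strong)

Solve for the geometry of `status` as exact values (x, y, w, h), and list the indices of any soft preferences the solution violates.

status = (x=15, y=116, w=179, h=42)
violated soft preferences: 19, 20

1. status.x = 15  [header.left = status.left]
2. status.w = 179  [header.w = status.w]
3. status.y = 116  [status.top = 116]
4. status.h = 42  [status.h = 42]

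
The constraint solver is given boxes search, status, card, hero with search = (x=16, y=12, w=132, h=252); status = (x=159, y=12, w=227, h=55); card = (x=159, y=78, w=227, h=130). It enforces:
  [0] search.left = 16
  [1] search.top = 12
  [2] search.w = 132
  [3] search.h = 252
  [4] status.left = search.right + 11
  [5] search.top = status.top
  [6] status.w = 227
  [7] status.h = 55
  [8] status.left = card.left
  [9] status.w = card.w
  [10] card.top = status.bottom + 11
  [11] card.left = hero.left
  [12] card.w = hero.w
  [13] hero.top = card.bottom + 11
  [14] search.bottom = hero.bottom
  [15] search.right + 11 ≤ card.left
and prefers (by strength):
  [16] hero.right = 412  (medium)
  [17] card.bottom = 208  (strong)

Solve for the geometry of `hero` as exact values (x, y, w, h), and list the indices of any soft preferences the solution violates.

1. hero.x = 159  [card.left = hero.left]
2. hero.w = 227  [card.w = hero.w]
3. hero.y = 219  [hero.top = card.bottom + 11]
4. hero.h = 45  [search.bottom = hero.bottom]

hero = (x=159, y=219, w=227, h=45)
violated soft preferences: 16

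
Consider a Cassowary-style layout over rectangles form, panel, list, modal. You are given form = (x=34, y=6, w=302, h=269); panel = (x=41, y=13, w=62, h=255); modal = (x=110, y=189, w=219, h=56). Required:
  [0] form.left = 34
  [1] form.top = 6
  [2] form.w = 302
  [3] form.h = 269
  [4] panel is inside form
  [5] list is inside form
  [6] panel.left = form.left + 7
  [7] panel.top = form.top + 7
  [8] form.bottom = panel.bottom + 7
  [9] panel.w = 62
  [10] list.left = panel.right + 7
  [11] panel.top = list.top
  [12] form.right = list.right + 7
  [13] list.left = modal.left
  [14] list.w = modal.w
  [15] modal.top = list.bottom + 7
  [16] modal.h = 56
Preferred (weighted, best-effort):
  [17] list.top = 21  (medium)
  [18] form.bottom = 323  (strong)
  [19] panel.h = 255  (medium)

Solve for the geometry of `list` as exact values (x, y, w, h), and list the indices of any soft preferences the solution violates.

list = (x=110, y=13, w=219, h=169)
violated soft preferences: 17, 18

1. list.x = 110  [list.left = panel.right + 7]
2. list.y = 13  [panel.top = list.top]
3. list.w = 219  [form.right = list.right + 7]
4. list.h = 169  [modal.top = list.bottom + 7]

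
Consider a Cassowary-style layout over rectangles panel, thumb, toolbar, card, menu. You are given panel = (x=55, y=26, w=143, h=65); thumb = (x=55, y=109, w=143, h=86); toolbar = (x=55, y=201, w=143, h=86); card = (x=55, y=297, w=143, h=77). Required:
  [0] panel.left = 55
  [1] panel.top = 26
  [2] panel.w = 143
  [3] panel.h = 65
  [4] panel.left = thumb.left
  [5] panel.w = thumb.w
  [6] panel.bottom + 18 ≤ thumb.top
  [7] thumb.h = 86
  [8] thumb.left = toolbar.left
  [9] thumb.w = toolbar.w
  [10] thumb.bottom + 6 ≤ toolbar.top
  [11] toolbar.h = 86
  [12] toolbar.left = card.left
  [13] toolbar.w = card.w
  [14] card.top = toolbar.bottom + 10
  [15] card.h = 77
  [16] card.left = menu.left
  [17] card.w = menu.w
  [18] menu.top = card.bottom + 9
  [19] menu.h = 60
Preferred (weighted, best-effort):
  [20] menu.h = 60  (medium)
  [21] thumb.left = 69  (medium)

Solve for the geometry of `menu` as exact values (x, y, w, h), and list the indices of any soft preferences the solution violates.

menu = (x=55, y=383, w=143, h=60)
violated soft preferences: 21

1. menu.x = 55  [card.left = menu.left]
2. menu.w = 143  [card.w = menu.w]
3. menu.y = 383  [menu.top = card.bottom + 9]
4. menu.h = 60  [menu.h = 60]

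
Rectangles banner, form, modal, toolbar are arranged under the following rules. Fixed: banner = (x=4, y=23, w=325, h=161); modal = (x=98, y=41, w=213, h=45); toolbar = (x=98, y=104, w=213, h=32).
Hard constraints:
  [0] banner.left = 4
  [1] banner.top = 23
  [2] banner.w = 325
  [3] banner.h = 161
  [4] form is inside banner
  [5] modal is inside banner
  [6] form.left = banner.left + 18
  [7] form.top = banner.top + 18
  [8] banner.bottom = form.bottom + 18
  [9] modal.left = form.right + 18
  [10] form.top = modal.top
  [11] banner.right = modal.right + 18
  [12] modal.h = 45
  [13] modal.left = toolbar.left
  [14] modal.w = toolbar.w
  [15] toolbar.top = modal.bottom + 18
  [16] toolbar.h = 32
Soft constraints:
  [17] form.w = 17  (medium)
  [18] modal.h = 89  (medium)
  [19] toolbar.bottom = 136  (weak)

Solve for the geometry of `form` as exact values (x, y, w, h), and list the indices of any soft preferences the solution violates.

1. form.x = 22  [form.left = banner.left + 18]
2. form.y = 41  [form.top = banner.top + 18]
3. form.h = 125  [banner.bottom = form.bottom + 18]
4. form.w = 58  [modal.left = form.right + 18]

form = (x=22, y=41, w=58, h=125)
violated soft preferences: 17, 18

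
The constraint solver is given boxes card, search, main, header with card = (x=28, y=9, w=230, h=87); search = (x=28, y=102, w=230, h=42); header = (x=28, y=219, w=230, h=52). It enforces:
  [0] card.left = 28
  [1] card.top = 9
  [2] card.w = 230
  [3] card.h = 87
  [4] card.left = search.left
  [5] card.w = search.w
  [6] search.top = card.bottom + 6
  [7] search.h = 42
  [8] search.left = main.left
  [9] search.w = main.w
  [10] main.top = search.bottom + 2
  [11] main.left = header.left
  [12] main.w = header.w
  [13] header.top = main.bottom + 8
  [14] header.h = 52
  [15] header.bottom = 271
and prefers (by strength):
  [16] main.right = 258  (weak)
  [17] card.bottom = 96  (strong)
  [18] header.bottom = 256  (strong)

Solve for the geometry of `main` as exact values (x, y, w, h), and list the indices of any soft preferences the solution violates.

1. main.x = 28  [search.left = main.left]
2. main.w = 230  [search.w = main.w]
3. main.y = 146  [main.top = search.bottom + 2]
4. main.h = 65  [header.top = main.bottom + 8]

main = (x=28, y=146, w=230, h=65)
violated soft preferences: 18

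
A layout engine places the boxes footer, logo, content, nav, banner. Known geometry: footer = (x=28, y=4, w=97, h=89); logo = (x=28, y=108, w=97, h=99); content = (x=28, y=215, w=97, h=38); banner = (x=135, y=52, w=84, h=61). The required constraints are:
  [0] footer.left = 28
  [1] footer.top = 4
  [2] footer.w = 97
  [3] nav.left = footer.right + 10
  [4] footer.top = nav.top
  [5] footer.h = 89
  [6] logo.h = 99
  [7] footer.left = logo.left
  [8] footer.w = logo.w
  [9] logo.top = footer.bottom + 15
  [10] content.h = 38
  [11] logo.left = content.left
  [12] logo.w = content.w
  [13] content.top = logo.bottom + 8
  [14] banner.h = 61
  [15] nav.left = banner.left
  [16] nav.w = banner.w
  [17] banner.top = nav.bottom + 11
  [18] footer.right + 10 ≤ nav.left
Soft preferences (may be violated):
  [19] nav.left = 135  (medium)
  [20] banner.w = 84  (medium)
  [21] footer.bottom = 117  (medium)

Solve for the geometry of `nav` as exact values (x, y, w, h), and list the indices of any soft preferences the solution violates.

nav = (x=135, y=4, w=84, h=37)
violated soft preferences: 21

1. nav.x = 135  [nav.left = footer.right + 10]
2. nav.y = 4  [footer.top = nav.top]
3. nav.w = 84  [nav.w = banner.w]
4. nav.h = 37  [banner.top = nav.bottom + 11]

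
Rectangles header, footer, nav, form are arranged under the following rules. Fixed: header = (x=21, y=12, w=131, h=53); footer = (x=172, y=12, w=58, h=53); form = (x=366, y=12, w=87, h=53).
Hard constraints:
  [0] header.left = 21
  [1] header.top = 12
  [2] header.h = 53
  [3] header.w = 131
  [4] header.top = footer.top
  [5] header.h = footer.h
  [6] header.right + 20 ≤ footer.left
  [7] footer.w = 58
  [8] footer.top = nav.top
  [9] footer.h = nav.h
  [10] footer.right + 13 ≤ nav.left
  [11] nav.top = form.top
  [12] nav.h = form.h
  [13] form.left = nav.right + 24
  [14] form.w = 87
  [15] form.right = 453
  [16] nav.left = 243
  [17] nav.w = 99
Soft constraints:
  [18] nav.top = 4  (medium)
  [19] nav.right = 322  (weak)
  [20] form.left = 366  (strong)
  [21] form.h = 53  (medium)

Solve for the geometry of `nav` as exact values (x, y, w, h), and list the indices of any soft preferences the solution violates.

1. nav.y = 12  [footer.top = nav.top]
2. nav.h = 53  [footer.h = nav.h]
3. nav.x = 243  [nav.left = 243]
4. nav.w = 99  [nav.w = 99]

nav = (x=243, y=12, w=99, h=53)
violated soft preferences: 18, 19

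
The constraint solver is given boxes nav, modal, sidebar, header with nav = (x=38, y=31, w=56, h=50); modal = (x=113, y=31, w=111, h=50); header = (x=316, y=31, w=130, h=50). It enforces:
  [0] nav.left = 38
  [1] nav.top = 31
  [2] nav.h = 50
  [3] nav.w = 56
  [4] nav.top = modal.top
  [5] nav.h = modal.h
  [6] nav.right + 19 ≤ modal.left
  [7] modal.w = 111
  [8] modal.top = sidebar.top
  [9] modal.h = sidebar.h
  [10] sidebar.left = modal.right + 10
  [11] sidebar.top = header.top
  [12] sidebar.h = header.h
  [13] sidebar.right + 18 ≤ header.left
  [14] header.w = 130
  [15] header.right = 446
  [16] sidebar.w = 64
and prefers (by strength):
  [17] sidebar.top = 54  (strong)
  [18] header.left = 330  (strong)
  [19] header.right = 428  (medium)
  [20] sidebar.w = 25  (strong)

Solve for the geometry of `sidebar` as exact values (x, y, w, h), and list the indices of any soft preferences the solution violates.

1. sidebar.y = 31  [modal.top = sidebar.top]
2. sidebar.h = 50  [modal.h = sidebar.h]
3. sidebar.x = 234  [sidebar.left = modal.right + 10]
4. sidebar.w = 64  [sidebar.w = 64]

sidebar = (x=234, y=31, w=64, h=50)
violated soft preferences: 17, 18, 19, 20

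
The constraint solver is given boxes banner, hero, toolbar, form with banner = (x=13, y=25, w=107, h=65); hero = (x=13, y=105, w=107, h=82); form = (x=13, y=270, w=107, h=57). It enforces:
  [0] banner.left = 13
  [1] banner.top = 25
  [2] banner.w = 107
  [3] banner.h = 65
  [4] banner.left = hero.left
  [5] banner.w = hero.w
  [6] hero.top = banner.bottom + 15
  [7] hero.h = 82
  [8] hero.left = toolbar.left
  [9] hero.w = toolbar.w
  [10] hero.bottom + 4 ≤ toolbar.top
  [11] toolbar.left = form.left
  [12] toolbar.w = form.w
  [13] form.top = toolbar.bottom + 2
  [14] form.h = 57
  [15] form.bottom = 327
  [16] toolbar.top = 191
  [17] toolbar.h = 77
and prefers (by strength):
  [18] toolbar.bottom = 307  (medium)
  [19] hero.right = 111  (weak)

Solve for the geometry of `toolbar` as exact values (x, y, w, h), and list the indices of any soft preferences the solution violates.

1. toolbar.x = 13  [hero.left = toolbar.left]
2. toolbar.w = 107  [hero.w = toolbar.w]
3. toolbar.y = 191  [toolbar.top = 191]
4. toolbar.h = 77  [toolbar.h = 77]

toolbar = (x=13, y=191, w=107, h=77)
violated soft preferences: 18, 19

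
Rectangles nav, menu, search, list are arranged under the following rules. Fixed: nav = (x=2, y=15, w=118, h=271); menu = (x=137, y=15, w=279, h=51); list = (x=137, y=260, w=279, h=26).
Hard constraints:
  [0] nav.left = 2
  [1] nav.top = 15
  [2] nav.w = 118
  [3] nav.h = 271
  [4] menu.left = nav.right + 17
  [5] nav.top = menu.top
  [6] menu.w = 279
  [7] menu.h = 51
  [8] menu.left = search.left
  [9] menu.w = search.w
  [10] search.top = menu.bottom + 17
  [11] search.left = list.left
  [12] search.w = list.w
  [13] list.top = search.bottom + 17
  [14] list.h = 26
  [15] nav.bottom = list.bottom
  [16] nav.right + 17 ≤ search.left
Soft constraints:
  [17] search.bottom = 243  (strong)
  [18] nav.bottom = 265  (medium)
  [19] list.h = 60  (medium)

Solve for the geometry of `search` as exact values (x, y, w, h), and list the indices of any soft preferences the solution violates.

1. search.x = 137  [menu.left = search.left]
2. search.w = 279  [menu.w = search.w]
3. search.y = 83  [search.top = menu.bottom + 17]
4. search.h = 160  [list.top = search.bottom + 17]

search = (x=137, y=83, w=279, h=160)
violated soft preferences: 18, 19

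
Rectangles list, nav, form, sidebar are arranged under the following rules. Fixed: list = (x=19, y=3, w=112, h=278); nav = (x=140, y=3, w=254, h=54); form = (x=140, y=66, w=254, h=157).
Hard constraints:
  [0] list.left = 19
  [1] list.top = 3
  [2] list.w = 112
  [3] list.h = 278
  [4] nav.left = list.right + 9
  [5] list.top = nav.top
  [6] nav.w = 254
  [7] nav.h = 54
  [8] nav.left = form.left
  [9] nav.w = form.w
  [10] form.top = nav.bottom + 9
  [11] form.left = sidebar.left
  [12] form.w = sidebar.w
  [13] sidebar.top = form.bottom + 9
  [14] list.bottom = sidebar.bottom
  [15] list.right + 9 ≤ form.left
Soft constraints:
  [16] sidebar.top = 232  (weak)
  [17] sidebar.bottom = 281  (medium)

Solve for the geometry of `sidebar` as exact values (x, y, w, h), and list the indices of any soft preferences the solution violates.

sidebar = (x=140, y=232, w=254, h=49)
violated soft preferences: none

1. sidebar.x = 140  [form.left = sidebar.left]
2. sidebar.w = 254  [form.w = sidebar.w]
3. sidebar.y = 232  [sidebar.top = form.bottom + 9]
4. sidebar.h = 49  [list.bottom = sidebar.bottom]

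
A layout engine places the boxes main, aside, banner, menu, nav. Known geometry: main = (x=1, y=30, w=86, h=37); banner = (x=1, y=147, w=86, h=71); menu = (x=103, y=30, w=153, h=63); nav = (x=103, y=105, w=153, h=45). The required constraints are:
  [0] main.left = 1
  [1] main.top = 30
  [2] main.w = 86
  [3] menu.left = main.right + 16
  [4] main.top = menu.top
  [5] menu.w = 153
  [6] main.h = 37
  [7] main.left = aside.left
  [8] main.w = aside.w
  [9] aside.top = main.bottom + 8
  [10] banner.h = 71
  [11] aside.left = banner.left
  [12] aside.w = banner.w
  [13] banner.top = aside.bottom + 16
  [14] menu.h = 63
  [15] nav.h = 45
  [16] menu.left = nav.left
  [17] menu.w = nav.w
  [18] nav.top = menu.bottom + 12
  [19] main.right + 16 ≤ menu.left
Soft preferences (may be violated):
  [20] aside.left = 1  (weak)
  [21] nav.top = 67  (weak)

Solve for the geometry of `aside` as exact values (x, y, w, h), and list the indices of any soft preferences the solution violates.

1. aside.x = 1  [main.left = aside.left]
2. aside.w = 86  [main.w = aside.w]
3. aside.y = 75  [aside.top = main.bottom + 8]
4. aside.h = 56  [banner.top = aside.bottom + 16]

aside = (x=1, y=75, w=86, h=56)
violated soft preferences: 21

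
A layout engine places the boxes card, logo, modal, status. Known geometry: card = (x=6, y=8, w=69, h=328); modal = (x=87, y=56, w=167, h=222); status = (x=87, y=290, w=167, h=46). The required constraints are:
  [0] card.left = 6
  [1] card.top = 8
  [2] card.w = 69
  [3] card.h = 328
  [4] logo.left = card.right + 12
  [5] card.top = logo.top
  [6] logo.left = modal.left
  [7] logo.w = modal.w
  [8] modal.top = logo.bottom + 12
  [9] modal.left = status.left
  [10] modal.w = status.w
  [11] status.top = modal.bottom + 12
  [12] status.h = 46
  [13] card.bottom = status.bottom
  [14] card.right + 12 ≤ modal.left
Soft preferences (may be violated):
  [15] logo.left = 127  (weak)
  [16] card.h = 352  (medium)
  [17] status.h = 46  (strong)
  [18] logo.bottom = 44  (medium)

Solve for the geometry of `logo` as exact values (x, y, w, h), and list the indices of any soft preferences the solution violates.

logo = (x=87, y=8, w=167, h=36)
violated soft preferences: 15, 16

1. logo.x = 87  [logo.left = card.right + 12]
2. logo.y = 8  [card.top = logo.top]
3. logo.w = 167  [logo.w = modal.w]
4. logo.h = 36  [modal.top = logo.bottom + 12]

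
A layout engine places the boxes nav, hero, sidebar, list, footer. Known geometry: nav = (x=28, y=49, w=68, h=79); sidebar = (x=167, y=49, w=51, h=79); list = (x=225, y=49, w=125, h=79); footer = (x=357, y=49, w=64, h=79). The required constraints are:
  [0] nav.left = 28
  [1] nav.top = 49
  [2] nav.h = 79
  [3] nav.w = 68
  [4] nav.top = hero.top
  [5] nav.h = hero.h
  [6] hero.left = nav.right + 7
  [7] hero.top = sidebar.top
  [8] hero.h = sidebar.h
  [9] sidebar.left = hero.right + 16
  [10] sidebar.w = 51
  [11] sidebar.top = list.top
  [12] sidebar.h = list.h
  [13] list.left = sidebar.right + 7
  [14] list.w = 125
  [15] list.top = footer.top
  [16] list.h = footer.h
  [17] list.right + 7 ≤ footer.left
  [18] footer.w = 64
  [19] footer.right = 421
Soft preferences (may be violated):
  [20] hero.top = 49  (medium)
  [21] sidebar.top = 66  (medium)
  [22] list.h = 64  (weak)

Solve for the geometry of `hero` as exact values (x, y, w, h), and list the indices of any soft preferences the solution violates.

1. hero.y = 49  [nav.top = hero.top]
2. hero.h = 79  [nav.h = hero.h]
3. hero.x = 103  [hero.left = nav.right + 7]
4. hero.w = 48  [sidebar.left = hero.right + 16]

hero = (x=103, y=49, w=48, h=79)
violated soft preferences: 21, 22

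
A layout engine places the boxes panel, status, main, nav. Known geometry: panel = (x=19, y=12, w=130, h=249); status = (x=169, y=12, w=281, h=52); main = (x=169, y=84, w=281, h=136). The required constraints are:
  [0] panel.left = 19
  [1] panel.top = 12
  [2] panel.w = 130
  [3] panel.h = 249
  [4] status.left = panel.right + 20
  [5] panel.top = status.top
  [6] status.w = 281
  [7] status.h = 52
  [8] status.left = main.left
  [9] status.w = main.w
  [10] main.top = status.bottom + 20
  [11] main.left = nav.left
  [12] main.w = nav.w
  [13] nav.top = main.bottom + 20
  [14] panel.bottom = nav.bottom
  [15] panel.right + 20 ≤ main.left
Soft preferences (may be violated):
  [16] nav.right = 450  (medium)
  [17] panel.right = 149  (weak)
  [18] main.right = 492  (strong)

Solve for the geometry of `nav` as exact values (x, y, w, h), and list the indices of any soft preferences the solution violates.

nav = (x=169, y=240, w=281, h=21)
violated soft preferences: 18

1. nav.x = 169  [main.left = nav.left]
2. nav.w = 281  [main.w = nav.w]
3. nav.y = 240  [nav.top = main.bottom + 20]
4. nav.h = 21  [panel.bottom = nav.bottom]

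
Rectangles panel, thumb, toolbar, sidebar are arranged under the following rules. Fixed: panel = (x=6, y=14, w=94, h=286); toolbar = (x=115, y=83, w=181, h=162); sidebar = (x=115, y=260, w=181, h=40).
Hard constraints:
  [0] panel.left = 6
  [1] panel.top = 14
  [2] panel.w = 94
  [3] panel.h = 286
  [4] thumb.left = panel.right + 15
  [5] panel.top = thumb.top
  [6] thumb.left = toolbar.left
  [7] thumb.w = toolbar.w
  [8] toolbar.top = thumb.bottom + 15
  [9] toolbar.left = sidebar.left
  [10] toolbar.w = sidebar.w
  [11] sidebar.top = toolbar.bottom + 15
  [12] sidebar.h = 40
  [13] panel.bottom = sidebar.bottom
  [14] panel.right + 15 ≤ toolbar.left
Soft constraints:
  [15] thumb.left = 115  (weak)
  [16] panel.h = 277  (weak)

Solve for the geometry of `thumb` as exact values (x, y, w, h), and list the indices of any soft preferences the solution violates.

thumb = (x=115, y=14, w=181, h=54)
violated soft preferences: 16

1. thumb.x = 115  [thumb.left = panel.right + 15]
2. thumb.y = 14  [panel.top = thumb.top]
3. thumb.w = 181  [thumb.w = toolbar.w]
4. thumb.h = 54  [toolbar.top = thumb.bottom + 15]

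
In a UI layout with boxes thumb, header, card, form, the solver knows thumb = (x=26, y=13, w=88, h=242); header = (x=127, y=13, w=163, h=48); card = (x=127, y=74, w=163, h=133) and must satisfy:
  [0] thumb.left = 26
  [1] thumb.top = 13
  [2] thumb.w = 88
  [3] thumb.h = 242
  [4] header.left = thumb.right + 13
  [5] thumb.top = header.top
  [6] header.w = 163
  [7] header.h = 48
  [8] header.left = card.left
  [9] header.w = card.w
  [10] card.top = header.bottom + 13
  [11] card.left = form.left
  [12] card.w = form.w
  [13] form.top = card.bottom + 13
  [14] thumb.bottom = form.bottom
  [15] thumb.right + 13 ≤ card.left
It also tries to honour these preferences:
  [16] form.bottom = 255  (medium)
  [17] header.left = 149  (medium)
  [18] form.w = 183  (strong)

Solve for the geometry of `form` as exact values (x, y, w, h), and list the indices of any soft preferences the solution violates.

form = (x=127, y=220, w=163, h=35)
violated soft preferences: 17, 18

1. form.x = 127  [card.left = form.left]
2. form.w = 163  [card.w = form.w]
3. form.y = 220  [form.top = card.bottom + 13]
4. form.h = 35  [thumb.bottom = form.bottom]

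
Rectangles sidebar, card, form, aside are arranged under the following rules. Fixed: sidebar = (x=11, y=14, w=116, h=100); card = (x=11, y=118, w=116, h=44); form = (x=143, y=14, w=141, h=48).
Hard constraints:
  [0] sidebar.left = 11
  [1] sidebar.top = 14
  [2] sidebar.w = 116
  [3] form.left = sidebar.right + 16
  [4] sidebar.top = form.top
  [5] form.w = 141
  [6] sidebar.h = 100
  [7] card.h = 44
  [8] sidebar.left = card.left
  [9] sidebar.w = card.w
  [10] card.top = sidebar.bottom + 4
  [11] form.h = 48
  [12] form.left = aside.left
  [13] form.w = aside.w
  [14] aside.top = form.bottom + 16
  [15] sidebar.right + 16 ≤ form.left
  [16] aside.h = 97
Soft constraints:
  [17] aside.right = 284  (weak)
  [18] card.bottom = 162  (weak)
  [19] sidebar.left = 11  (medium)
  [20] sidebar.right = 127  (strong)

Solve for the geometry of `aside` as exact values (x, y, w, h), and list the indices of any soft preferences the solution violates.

aside = (x=143, y=78, w=141, h=97)
violated soft preferences: none

1. aside.x = 143  [form.left = aside.left]
2. aside.w = 141  [form.w = aside.w]
3. aside.y = 78  [aside.top = form.bottom + 16]
4. aside.h = 97  [aside.h = 97]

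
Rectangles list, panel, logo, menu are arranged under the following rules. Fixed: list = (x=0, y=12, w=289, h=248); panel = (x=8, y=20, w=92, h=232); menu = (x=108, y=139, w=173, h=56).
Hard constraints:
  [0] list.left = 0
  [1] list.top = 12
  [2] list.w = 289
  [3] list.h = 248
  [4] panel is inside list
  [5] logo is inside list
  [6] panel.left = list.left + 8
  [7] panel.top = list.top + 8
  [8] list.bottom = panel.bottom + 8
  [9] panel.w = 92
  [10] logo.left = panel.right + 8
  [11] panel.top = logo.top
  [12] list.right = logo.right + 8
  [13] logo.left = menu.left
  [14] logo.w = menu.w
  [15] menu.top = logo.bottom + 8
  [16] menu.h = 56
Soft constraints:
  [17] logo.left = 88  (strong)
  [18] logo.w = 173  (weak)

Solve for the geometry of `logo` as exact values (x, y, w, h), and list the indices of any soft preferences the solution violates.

1. logo.x = 108  [logo.left = panel.right + 8]
2. logo.y = 20  [panel.top = logo.top]
3. logo.w = 173  [list.right = logo.right + 8]
4. logo.h = 111  [menu.top = logo.bottom + 8]

logo = (x=108, y=20, w=173, h=111)
violated soft preferences: 17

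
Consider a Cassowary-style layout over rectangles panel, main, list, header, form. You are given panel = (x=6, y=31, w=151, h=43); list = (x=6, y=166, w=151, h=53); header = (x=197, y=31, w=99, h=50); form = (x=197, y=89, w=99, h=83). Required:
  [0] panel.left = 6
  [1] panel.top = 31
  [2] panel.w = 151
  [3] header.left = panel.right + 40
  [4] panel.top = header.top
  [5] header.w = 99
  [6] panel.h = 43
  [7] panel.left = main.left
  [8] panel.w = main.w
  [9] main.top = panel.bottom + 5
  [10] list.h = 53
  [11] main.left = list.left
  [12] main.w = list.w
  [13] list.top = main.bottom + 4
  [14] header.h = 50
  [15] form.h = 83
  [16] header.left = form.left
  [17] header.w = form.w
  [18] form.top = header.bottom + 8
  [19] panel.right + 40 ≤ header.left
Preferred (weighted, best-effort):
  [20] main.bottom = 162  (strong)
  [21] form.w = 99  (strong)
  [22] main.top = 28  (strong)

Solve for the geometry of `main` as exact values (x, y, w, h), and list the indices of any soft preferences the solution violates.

main = (x=6, y=79, w=151, h=83)
violated soft preferences: 22

1. main.x = 6  [panel.left = main.left]
2. main.w = 151  [panel.w = main.w]
3. main.y = 79  [main.top = panel.bottom + 5]
4. main.h = 83  [list.top = main.bottom + 4]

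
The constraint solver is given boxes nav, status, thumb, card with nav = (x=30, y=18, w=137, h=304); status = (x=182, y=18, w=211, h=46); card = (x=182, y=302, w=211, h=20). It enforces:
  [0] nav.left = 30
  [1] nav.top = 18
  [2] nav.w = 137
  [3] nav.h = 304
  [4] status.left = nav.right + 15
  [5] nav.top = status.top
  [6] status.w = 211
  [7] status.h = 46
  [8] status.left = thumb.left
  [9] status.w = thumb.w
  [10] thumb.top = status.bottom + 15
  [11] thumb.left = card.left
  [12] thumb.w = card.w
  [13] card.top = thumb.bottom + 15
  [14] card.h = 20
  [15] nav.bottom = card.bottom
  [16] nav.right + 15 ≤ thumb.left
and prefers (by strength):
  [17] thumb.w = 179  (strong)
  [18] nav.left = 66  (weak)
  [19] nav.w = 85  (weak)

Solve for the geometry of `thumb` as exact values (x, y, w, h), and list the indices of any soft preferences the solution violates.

thumb = (x=182, y=79, w=211, h=208)
violated soft preferences: 17, 18, 19

1. thumb.x = 182  [status.left = thumb.left]
2. thumb.w = 211  [status.w = thumb.w]
3. thumb.y = 79  [thumb.top = status.bottom + 15]
4. thumb.h = 208  [card.top = thumb.bottom + 15]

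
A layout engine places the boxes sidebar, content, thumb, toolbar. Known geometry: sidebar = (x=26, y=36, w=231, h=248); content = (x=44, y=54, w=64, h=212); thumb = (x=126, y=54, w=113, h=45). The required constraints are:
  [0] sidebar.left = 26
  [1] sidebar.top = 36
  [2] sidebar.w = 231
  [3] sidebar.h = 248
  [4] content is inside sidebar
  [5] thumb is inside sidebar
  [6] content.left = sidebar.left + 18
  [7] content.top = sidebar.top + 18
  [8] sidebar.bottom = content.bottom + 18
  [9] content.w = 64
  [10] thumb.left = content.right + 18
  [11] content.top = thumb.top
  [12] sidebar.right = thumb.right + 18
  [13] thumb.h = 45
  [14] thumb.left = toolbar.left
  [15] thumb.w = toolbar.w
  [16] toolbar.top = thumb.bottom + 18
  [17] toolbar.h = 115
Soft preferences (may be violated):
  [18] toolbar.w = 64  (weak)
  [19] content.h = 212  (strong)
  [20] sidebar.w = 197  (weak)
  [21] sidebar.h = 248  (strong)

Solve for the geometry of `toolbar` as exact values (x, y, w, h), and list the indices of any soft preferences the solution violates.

1. toolbar.x = 126  [thumb.left = toolbar.left]
2. toolbar.w = 113  [thumb.w = toolbar.w]
3. toolbar.y = 117  [toolbar.top = thumb.bottom + 18]
4. toolbar.h = 115  [toolbar.h = 115]

toolbar = (x=126, y=117, w=113, h=115)
violated soft preferences: 18, 20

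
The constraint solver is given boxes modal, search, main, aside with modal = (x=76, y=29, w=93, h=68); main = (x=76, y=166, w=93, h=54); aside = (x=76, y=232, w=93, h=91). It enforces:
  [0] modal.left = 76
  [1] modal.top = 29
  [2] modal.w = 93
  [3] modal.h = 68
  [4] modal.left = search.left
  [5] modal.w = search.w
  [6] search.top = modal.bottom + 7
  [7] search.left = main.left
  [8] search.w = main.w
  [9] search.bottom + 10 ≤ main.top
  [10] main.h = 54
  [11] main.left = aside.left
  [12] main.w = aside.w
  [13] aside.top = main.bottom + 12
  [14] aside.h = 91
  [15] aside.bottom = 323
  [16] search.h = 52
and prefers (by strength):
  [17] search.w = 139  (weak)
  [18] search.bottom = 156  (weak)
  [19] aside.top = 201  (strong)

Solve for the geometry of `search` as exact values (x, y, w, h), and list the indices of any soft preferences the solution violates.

search = (x=76, y=104, w=93, h=52)
violated soft preferences: 17, 19

1. search.x = 76  [modal.left = search.left]
2. search.w = 93  [modal.w = search.w]
3. search.y = 104  [search.top = modal.bottom + 7]
4. search.h = 52  [search.h = 52]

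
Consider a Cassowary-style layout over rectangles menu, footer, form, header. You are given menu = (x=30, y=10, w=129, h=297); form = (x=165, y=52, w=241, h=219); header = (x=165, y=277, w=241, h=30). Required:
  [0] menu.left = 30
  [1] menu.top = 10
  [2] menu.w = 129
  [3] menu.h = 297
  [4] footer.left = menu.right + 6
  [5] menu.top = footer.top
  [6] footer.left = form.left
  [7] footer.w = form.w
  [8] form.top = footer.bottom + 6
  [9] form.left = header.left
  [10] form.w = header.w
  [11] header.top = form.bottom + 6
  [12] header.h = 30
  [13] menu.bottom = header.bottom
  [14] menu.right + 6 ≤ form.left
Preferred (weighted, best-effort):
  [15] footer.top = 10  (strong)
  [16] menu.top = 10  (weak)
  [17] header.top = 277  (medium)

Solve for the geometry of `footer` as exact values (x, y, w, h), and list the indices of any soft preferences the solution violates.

1. footer.x = 165  [footer.left = menu.right + 6]
2. footer.y = 10  [menu.top = footer.top]
3. footer.w = 241  [footer.w = form.w]
4. footer.h = 36  [form.top = footer.bottom + 6]

footer = (x=165, y=10, w=241, h=36)
violated soft preferences: none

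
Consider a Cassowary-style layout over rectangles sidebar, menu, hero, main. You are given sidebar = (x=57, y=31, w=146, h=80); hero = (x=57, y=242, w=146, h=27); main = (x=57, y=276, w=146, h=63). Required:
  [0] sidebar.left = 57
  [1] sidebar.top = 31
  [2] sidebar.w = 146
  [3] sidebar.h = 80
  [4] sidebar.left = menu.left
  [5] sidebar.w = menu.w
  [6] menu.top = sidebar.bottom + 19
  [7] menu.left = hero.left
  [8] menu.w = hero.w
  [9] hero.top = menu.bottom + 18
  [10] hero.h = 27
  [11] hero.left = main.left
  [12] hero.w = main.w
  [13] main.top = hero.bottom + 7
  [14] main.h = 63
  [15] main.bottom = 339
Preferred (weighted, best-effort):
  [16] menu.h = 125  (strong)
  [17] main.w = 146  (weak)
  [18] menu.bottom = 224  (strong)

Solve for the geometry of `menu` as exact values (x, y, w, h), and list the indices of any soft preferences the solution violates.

menu = (x=57, y=130, w=146, h=94)
violated soft preferences: 16

1. menu.x = 57  [sidebar.left = menu.left]
2. menu.w = 146  [sidebar.w = menu.w]
3. menu.y = 130  [menu.top = sidebar.bottom + 19]
4. menu.h = 94  [hero.top = menu.bottom + 18]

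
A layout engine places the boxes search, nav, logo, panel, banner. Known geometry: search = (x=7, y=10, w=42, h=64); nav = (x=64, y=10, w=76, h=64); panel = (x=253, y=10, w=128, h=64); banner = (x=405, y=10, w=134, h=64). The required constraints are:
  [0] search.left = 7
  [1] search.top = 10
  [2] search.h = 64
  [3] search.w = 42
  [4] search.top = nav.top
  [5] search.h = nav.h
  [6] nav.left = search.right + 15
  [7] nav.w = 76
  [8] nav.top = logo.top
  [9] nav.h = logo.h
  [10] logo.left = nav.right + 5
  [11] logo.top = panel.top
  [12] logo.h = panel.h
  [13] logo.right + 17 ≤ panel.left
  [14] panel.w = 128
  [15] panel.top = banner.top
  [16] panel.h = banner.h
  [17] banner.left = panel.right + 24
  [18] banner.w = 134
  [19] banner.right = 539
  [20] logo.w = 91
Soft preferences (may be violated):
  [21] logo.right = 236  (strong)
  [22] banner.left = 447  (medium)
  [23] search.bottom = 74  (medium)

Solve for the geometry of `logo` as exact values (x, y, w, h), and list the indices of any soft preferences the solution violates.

1. logo.y = 10  [nav.top = logo.top]
2. logo.h = 64  [nav.h = logo.h]
3. logo.x = 145  [logo.left = nav.right + 5]
4. logo.w = 91  [logo.w = 91]

logo = (x=145, y=10, w=91, h=64)
violated soft preferences: 22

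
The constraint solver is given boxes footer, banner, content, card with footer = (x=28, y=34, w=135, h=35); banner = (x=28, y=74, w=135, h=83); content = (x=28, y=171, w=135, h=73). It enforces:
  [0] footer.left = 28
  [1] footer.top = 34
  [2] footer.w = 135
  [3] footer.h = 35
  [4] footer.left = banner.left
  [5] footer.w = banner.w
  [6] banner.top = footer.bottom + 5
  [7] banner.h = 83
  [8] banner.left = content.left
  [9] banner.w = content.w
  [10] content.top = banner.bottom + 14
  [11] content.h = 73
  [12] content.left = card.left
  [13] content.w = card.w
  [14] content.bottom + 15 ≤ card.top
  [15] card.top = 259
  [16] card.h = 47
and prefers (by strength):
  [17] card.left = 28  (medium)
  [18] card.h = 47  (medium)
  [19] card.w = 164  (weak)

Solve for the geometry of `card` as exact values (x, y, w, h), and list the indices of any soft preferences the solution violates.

1. card.x = 28  [content.left = card.left]
2. card.w = 135  [content.w = card.w]
3. card.y = 259  [card.top = 259]
4. card.h = 47  [card.h = 47]

card = (x=28, y=259, w=135, h=47)
violated soft preferences: 19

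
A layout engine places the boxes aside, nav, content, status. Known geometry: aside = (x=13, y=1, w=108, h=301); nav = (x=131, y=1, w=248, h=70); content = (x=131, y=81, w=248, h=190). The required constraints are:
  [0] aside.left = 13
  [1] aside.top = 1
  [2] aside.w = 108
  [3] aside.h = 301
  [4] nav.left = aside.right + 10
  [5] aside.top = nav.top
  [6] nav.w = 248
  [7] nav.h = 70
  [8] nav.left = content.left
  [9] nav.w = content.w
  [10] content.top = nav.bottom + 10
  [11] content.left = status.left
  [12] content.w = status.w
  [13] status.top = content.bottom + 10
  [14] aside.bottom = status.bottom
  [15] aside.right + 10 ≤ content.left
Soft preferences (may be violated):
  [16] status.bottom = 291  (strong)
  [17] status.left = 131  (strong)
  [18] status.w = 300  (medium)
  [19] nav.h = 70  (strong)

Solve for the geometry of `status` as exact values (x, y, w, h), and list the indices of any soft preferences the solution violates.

1. status.x = 131  [content.left = status.left]
2. status.w = 248  [content.w = status.w]
3. status.y = 281  [status.top = content.bottom + 10]
4. status.h = 21  [aside.bottom = status.bottom]

status = (x=131, y=281, w=248, h=21)
violated soft preferences: 16, 18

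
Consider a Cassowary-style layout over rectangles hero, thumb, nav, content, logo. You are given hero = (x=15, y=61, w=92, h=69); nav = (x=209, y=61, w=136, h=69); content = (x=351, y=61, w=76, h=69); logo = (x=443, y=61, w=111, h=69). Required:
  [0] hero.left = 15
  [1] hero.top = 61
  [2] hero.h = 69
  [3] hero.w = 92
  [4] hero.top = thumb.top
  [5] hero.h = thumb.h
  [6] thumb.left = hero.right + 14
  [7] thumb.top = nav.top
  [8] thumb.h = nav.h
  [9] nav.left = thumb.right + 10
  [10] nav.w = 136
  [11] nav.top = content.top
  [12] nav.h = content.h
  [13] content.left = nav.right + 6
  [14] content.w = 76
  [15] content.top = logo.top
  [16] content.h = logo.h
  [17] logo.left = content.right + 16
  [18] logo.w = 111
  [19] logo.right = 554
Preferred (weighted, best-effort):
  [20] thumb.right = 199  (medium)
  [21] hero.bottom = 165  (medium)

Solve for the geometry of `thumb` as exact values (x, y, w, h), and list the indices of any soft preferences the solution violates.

thumb = (x=121, y=61, w=78, h=69)
violated soft preferences: 21

1. thumb.y = 61  [hero.top = thumb.top]
2. thumb.h = 69  [hero.h = thumb.h]
3. thumb.x = 121  [thumb.left = hero.right + 14]
4. thumb.w = 78  [nav.left = thumb.right + 10]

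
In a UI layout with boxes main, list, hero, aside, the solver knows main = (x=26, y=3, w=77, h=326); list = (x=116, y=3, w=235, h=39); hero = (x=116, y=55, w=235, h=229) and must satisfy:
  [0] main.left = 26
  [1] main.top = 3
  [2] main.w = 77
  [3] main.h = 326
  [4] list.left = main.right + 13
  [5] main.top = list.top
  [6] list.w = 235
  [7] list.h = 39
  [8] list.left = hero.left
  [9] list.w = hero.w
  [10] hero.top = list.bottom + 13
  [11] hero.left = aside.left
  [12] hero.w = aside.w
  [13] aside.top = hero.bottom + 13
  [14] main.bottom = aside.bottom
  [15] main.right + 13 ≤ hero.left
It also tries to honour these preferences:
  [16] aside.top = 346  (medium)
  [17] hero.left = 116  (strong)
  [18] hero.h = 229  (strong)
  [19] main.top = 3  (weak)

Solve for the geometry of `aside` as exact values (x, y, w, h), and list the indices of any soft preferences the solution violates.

1. aside.x = 116  [hero.left = aside.left]
2. aside.w = 235  [hero.w = aside.w]
3. aside.y = 297  [aside.top = hero.bottom + 13]
4. aside.h = 32  [main.bottom = aside.bottom]

aside = (x=116, y=297, w=235, h=32)
violated soft preferences: 16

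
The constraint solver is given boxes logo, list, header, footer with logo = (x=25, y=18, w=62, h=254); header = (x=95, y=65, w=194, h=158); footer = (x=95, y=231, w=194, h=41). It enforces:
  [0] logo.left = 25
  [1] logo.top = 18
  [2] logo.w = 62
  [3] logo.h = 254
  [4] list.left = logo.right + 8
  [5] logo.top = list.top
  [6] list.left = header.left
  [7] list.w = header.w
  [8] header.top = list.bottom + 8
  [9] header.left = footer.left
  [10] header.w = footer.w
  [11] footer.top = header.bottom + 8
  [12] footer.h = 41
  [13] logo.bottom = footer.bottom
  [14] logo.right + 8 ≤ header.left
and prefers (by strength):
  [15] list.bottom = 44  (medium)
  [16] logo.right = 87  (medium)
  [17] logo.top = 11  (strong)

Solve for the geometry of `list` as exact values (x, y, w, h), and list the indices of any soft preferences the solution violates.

list = (x=95, y=18, w=194, h=39)
violated soft preferences: 15, 17

1. list.x = 95  [list.left = logo.right + 8]
2. list.y = 18  [logo.top = list.top]
3. list.w = 194  [list.w = header.w]
4. list.h = 39  [header.top = list.bottom + 8]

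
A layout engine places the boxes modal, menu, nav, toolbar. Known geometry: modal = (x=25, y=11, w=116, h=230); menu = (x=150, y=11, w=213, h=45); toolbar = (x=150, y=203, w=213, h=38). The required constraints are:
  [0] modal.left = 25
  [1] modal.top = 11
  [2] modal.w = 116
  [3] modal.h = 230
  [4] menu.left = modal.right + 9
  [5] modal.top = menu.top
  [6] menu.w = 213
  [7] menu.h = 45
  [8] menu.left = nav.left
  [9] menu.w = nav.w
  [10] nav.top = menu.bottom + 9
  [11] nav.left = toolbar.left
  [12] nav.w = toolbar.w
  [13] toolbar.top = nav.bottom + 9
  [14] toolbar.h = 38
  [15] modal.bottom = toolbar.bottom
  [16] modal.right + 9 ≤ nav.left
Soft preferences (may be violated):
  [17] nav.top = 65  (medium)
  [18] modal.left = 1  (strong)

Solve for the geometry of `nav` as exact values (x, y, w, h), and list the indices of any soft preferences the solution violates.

nav = (x=150, y=65, w=213, h=129)
violated soft preferences: 18

1. nav.x = 150  [menu.left = nav.left]
2. nav.w = 213  [menu.w = nav.w]
3. nav.y = 65  [nav.top = menu.bottom + 9]
4. nav.h = 129  [toolbar.top = nav.bottom + 9]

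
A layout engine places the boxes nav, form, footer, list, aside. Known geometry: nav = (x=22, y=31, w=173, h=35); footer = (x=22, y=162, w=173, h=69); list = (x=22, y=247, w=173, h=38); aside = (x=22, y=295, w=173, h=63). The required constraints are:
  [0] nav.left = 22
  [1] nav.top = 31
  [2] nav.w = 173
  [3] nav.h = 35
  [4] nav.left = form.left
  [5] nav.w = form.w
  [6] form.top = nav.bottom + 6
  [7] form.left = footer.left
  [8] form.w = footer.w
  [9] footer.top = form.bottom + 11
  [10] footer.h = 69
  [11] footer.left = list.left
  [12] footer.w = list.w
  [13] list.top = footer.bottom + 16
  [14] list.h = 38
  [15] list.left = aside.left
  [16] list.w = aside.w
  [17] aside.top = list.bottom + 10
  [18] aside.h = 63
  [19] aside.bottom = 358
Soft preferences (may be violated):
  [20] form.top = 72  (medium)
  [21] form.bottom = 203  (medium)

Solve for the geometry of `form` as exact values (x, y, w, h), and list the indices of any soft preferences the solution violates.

form = (x=22, y=72, w=173, h=79)
violated soft preferences: 21

1. form.x = 22  [nav.left = form.left]
2. form.w = 173  [nav.w = form.w]
3. form.y = 72  [form.top = nav.bottom + 6]
4. form.h = 79  [footer.top = form.bottom + 11]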